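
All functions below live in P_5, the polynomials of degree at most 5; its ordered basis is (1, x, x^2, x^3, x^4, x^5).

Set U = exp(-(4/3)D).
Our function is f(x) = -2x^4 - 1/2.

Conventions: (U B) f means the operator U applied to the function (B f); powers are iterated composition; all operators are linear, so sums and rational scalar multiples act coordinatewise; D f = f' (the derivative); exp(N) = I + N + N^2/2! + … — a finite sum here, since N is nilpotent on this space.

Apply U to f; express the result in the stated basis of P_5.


the image equals g(x) = -2x^4 + (32/3)x^3 - (64/3)x^2 + (512/27)x - 1105/162

order-1 term: (32/3)x^3
order-2 term: -(64/3)x^2
order-3 term: (512/27)x
order-4 term: -512/81
the series for exp(-(4/3)D) f terminates at order 4
exp(-(4/3)D) f = -2x^4 + (32/3)x^3 - (64/3)x^2 + (512/27)x - 1105/162


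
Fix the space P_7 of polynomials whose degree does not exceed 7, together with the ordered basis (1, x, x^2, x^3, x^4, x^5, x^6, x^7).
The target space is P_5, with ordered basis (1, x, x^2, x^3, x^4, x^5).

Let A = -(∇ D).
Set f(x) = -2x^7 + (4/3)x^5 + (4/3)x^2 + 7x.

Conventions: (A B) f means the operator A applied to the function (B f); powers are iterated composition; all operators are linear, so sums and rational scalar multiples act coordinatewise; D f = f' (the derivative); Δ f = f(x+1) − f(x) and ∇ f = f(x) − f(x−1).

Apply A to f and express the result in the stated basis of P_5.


D f = -14x^6 + (20/3)x^4 + (8/3)x + 7
∇ D f = -84x^5 + 210x^4 - (760/3)x^3 + 170x^2 - (172/3)x + 10
(-(∇ D)) f = 84x^5 - 210x^4 + (760/3)x^3 - 170x^2 + (172/3)x - 10

the image equals g(x) = 84x^5 - 210x^4 + (760/3)x^3 - 170x^2 + (172/3)x - 10


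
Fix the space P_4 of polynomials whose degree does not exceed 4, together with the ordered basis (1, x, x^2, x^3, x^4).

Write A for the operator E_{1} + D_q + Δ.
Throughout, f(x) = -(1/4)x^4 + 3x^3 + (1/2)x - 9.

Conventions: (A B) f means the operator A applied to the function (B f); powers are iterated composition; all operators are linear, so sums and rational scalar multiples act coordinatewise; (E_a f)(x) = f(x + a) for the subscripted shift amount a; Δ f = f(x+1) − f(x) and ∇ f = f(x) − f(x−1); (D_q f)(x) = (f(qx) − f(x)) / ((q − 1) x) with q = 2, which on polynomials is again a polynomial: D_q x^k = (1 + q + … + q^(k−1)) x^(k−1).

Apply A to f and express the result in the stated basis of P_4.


the image equals g(x) = -(1/4)x^4 - (11/4)x^3 + 36x^2 + (33/2)x - 2

E_{1} f = -(1/4)x^4 + 2x^3 + (15/2)x^2 + (17/2)x - 23/4
D_q f = -(15/4)x^3 + 21x^2 + 1/2
Δ f = -x^3 + (15/2)x^2 + 8x + 13/4
(E_{1} + D_q + Δ) f = -(1/4)x^4 - (11/4)x^3 + 36x^2 + (33/2)x - 2


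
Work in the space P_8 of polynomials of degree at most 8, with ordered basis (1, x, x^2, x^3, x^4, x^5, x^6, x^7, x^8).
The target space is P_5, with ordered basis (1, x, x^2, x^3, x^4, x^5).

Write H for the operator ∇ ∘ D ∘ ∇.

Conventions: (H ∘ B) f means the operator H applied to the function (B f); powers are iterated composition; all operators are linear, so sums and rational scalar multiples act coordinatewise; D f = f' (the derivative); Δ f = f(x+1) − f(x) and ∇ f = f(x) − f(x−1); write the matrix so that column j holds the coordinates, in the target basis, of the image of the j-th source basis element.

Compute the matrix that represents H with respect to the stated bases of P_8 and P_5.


image of 1: 0
image of x: 0
image of x^2: 0
image of x^3: 6
image of x^4: 24x - 24
image of x^5: 60x^2 - 120x + 70
image of x^6: 120x^3 - 360x^2 + 420x - 180
image of x^7: 210x^4 - 840x^3 + 1470x^2 - 1260x + 434
image of x^8: 336x^5 - 1680x^4 + 3920x^3 - 5040x^2 + 3472x - 1008
each image's coordinates form column j of the matrix

the matrix is [[0, 0, 0, 6, -24, 70, -180, 434, -1008]; [0, 0, 0, 0, 24, -120, 420, -1260, 3472]; [0, 0, 0, 0, 0, 60, -360, 1470, -5040]; [0, 0, 0, 0, 0, 0, 120, -840, 3920]; [0, 0, 0, 0, 0, 0, 0, 210, -1680]; [0, 0, 0, 0, 0, 0, 0, 0, 336]] (rows listed top to bottom)


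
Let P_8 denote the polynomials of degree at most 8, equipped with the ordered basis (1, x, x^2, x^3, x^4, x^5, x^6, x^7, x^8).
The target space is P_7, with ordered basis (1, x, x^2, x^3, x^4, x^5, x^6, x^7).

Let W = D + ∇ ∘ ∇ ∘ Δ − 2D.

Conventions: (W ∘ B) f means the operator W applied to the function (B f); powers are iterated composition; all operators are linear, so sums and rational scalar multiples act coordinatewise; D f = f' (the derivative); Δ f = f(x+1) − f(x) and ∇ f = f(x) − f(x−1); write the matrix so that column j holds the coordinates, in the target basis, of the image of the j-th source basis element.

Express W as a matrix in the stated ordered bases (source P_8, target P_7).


image of 1: 0
image of x: -1
image of x^2: -2x
image of x^3: -3x^2 + 6
image of x^4: -4x^3 + 24x - 12
image of x^5: -5x^4 + 60x^2 - 60x + 30
image of x^6: -6x^5 + 120x^3 - 180x^2 + 180x - 60
image of x^7: -7x^6 + 210x^4 - 420x^3 + 630x^2 - 420x + 126
image of x^8: -8x^7 + 336x^5 - 840x^4 + 1680x^3 - 1680x^2 + 1008x - 252
each image's coordinates form column j of the matrix

the matrix is [[0, -1, 0, 6, -12, 30, -60, 126, -252]; [0, 0, -2, 0, 24, -60, 180, -420, 1008]; [0, 0, 0, -3, 0, 60, -180, 630, -1680]; [0, 0, 0, 0, -4, 0, 120, -420, 1680]; [0, 0, 0, 0, 0, -5, 0, 210, -840]; [0, 0, 0, 0, 0, 0, -6, 0, 336]; [0, 0, 0, 0, 0, 0, 0, -7, 0]; [0, 0, 0, 0, 0, 0, 0, 0, -8]] (rows listed top to bottom)


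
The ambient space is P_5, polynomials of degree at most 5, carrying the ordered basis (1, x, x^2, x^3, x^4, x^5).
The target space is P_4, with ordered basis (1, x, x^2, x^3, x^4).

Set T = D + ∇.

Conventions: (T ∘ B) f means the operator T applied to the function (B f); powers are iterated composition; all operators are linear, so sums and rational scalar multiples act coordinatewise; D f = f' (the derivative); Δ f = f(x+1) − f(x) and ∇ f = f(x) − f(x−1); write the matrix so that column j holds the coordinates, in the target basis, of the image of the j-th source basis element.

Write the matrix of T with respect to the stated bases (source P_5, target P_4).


the matrix is [[0, 2, -1, 1, -1, 1]; [0, 0, 4, -3, 4, -5]; [0, 0, 0, 6, -6, 10]; [0, 0, 0, 0, 8, -10]; [0, 0, 0, 0, 0, 10]] (rows listed top to bottom)

image of 1: 0
image of x: 2
image of x^2: 4x - 1
image of x^3: 6x^2 - 3x + 1
image of x^4: 8x^3 - 6x^2 + 4x - 1
image of x^5: 10x^4 - 10x^3 + 10x^2 - 5x + 1
each image's coordinates form column j of the matrix


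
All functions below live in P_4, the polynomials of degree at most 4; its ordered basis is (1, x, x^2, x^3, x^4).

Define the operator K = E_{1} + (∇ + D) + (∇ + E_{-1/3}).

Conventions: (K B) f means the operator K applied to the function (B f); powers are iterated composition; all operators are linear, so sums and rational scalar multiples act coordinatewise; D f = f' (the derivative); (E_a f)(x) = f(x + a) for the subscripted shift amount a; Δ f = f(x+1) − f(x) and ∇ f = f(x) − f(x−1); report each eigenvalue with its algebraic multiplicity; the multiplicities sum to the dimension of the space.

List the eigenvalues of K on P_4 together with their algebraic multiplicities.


image of 1: 2
image of x: 2x + 11/3
image of x^2: 2x^2 + (22/3)x - 8/9
image of x^3: 2x^3 + 11x^2 - (8/3)x + 80/27
image of x^4: 2x^4 + (44/3)x^3 - (16/3)x^2 + (320/27)x - 80/81
the matrix is upper triangular; its diagonal is (2, 2, 2, 2, 2)
for a triangular matrix the eigenvalues are the diagonal entries, with algebraic multiplicity their repetition count

λ = 2 (multiplicity 5)


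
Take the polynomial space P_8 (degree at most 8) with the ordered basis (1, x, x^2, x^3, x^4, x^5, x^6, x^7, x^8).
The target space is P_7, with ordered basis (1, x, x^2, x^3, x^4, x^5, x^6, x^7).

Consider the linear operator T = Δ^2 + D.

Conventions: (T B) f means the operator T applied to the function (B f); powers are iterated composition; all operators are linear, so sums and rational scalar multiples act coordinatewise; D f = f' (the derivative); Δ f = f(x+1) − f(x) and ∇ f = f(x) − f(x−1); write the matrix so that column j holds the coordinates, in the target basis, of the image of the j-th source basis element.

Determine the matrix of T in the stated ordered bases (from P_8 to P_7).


image of 1: 0
image of x: 1
image of x^2: 2x + 2
image of x^3: 3x^2 + 6x + 6
image of x^4: 4x^3 + 12x^2 + 24x + 14
image of x^5: 5x^4 + 20x^3 + 60x^2 + 70x + 30
image of x^6: 6x^5 + 30x^4 + 120x^3 + 210x^2 + 180x + 62
image of x^7: 7x^6 + 42x^5 + 210x^4 + 490x^3 + 630x^2 + 434x + 126
image of x^8: 8x^7 + 56x^6 + 336x^5 + 980x^4 + 1680x^3 + 1736x^2 + 1008x + 254
each image's coordinates form column j of the matrix

the matrix is [[0, 1, 2, 6, 14, 30, 62, 126, 254]; [0, 0, 2, 6, 24, 70, 180, 434, 1008]; [0, 0, 0, 3, 12, 60, 210, 630, 1736]; [0, 0, 0, 0, 4, 20, 120, 490, 1680]; [0, 0, 0, 0, 0, 5, 30, 210, 980]; [0, 0, 0, 0, 0, 0, 6, 42, 336]; [0, 0, 0, 0, 0, 0, 0, 7, 56]; [0, 0, 0, 0, 0, 0, 0, 0, 8]] (rows listed top to bottom)


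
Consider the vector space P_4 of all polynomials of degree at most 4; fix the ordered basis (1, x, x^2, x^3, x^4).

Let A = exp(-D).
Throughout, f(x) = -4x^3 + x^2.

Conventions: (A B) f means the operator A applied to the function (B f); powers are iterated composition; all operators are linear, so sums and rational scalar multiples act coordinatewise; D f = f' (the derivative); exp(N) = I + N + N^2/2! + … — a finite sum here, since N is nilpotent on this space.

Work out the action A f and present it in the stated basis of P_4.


g(x) = -4x^3 + 13x^2 - 14x + 5

order-1 term: 12x^2 - 2x
order-2 term: -12x + 1
order-3 term: 4
the series for exp(-D) f terminates at order 3
exp(-D) f = -4x^3 + 13x^2 - 14x + 5


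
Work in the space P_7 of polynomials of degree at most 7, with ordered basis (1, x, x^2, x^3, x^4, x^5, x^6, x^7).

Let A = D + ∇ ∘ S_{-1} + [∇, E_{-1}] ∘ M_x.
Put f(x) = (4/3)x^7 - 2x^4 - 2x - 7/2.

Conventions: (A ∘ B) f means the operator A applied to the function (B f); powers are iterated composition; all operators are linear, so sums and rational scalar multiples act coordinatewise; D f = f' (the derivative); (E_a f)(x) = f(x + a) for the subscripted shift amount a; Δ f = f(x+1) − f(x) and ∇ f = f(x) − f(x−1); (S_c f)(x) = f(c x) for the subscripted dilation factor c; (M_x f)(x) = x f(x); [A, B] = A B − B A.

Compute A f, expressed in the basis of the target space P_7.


g(x) = 28x^5 - (140/3)x^4 + (92/3)x^3 - 16x^2 + (4/3)x + 2/3

D f = (28/3)x^6 - 8x^3 - 2
S_{-1} f = -(4/3)x^7 - 2x^4 + 2x - 7/2
∇ S_{-1} f = -(28/3)x^6 + 28x^5 - (140/3)x^4 + (116/3)x^3 - 16x^2 + (4/3)x + 8/3
M_x f = (4/3)x^8 - 2x^5 - 2x^2 - (7/2)x
E_{-1} M_x f = (4/3)x^8 - (32/3)x^7 + (112/3)x^6 - (230/3)x^5 + (310/3)x^4 - (284/3)x^3 + (166/3)x^2 - (121/6)x + 29/6
∇ E_{-1} M_x f = (32/3)x^7 - 112x^6 + (1568/3)x^5 - 1410x^4 + (7124/3)x^3 - 2492x^2 + (4502/3)x - 799/2
∇ M_x f = (32/3)x^7 - (112/3)x^6 + (224/3)x^5 - (310/3)x^4 + (284/3)x^3 - (172/3)x^2 + (50/3)x - 29/6
E_{-1} ∇ M_x f = (32/3)x^7 - 112x^6 + (1568/3)x^5 - 1410x^4 + (7124/3)x^3 - 2492x^2 + (4502/3)x - 799/2
[∇, E_{-1}] M_x f = 0
(D + ∇ ∘ S_{-1} + [∇, E_{-1}] ∘ M_x) f = 28x^5 - (140/3)x^4 + (92/3)x^3 - 16x^2 + (4/3)x + 2/3


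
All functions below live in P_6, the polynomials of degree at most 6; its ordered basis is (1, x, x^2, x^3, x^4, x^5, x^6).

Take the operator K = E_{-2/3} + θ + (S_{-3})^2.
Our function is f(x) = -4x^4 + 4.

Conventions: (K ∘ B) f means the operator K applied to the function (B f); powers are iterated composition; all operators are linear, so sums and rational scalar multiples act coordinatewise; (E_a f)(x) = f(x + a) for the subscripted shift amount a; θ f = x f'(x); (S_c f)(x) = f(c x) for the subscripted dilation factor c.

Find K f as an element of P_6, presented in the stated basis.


the result is g(x) = -26264x^4 + (32/3)x^3 - (32/3)x^2 + (128/27)x + 584/81

E_{-2/3} f = -4x^4 + (32/3)x^3 - (32/3)x^2 + (128/27)x + 260/81
θ f = -16x^4
S_{-3} f = -324x^4 + 4
S_{-3} S_{-3} f = -26244x^4 + 4
(E_{-2/3} + θ + (S_{-3})^2) f = -26264x^4 + (32/3)x^3 - (32/3)x^2 + (128/27)x + 584/81


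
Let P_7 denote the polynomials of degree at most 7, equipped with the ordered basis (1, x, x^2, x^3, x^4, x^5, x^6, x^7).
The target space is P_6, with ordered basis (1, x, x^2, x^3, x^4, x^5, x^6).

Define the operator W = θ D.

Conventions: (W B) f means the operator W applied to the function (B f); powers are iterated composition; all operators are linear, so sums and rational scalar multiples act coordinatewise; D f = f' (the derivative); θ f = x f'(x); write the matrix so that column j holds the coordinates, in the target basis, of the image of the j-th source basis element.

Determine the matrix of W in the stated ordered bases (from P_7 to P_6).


the matrix is [[0, 0, 0, 0, 0, 0, 0, 0]; [0, 0, 2, 0, 0, 0, 0, 0]; [0, 0, 0, 6, 0, 0, 0, 0]; [0, 0, 0, 0, 12, 0, 0, 0]; [0, 0, 0, 0, 0, 20, 0, 0]; [0, 0, 0, 0, 0, 0, 30, 0]; [0, 0, 0, 0, 0, 0, 0, 42]] (rows listed top to bottom)

image of 1: 0
image of x: 0
image of x^2: 2x
image of x^3: 6x^2
image of x^4: 12x^3
image of x^5: 20x^4
image of x^6: 30x^5
image of x^7: 42x^6
each image's coordinates form column j of the matrix


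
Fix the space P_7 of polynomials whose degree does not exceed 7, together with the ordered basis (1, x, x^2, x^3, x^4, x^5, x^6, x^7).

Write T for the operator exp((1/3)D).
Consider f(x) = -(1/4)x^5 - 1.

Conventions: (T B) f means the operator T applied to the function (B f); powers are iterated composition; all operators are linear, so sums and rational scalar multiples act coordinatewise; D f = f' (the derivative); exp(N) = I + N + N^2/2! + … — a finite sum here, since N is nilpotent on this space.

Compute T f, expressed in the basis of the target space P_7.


the image equals g(x) = -(1/4)x^5 - (5/12)x^4 - (5/18)x^3 - (5/54)x^2 - (5/324)x - 973/972

order-1 term: -(5/12)x^4
order-2 term: -(5/18)x^3
order-3 term: -(5/54)x^2
order-4 term: -(5/324)x
order-5 term: -1/972
the series for exp((1/3)D) f terminates at order 5
exp((1/3)D) f = -(1/4)x^5 - (5/12)x^4 - (5/18)x^3 - (5/54)x^2 - (5/324)x - 973/972


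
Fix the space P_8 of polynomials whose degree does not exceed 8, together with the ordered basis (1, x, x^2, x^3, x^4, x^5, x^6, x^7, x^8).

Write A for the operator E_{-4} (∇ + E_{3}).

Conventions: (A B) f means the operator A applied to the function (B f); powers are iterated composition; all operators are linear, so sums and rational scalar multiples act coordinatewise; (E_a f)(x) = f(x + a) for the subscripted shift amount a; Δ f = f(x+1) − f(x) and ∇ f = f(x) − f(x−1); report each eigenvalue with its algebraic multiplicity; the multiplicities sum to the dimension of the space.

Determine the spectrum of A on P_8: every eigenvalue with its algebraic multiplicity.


λ = 1 (multiplicity 9)

image of 1: 1
image of x: x
image of x^2: x^2 - 8
image of x^3: x^3 - 24x + 60
image of x^4: x^4 - 48x^2 + 240x - 368
image of x^5: x^5 - 80x^3 + 600x^2 - 1840x + 2100
image of x^6: x^6 - 120x^4 + 1200x^3 - 5520x^2 + 12600x - 11528
image of x^7: x^7 - 168x^5 + 2100x^4 - 12880x^3 + 44100x^2 - 80696x + 61740
image of x^8: x^8 - 224x^6 + 3360x^5 - 25760x^4 + 117600x^3 - 322784x^2 + 493920x - 325088
the matrix is upper triangular; its diagonal is (1, 1, 1, 1, 1, 1, 1, 1, 1)
for a triangular matrix the eigenvalues are the diagonal entries, with algebraic multiplicity their repetition count


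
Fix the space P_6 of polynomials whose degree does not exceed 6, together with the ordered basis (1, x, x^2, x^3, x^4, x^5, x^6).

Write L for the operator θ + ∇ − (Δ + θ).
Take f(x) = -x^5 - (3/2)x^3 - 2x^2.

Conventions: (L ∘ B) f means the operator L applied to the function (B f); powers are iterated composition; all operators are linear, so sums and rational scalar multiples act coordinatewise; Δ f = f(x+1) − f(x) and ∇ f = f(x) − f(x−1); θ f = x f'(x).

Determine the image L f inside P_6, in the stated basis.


g(x) = 20x^3 + 19x + 4

θ f = -5x^5 - (9/2)x^3 - 4x^2
∇ f = -5x^4 + 10x^3 - (29/2)x^2 + (11/2)x - 1/2
Δ f = -5x^4 - 10x^3 - (29/2)x^2 - (27/2)x - 9/2
θ f = -5x^5 - (9/2)x^3 - 4x^2
(Δ + θ) f = -5x^5 - 5x^4 - (29/2)x^3 - (37/2)x^2 - (27/2)x - 9/2
(-(Δ + θ)) f = 5x^5 + 5x^4 + (29/2)x^3 + (37/2)x^2 + (27/2)x + 9/2
(θ + ∇ − (Δ + θ)) f = 20x^3 + 19x + 4


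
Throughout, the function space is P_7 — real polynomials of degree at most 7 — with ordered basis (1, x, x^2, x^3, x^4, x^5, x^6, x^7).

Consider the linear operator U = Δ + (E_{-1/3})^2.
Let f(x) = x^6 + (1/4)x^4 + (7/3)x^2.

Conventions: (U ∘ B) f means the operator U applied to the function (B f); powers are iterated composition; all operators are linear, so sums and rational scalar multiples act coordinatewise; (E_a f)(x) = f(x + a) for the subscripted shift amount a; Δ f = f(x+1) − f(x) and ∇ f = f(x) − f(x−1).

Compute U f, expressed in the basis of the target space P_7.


Δ f = 6x^5 + 15x^4 + 21x^3 + (33/2)x^2 + (35/3)x + 43/12
E_{-1/3} f = x^6 - 2x^5 + (23/12)x^4 - (29/27)x^3 + (145/54)x^2 - (131/81)x + 769/2916
E_{-1/3} E_{-1/3} f = x^6 - 4x^5 + (83/12)x^4 - (178/27)x^3 + (161/27)x^2 - (340/81)x + 856/729
(Δ + (E_{-1/3})^2) f = x^6 + 2x^5 + (263/12)x^4 + (389/27)x^3 + (1213/54)x^2 + (605/81)x + 13873/2916

g(x) = x^6 + 2x^5 + (263/12)x^4 + (389/27)x^3 + (1213/54)x^2 + (605/81)x + 13873/2916


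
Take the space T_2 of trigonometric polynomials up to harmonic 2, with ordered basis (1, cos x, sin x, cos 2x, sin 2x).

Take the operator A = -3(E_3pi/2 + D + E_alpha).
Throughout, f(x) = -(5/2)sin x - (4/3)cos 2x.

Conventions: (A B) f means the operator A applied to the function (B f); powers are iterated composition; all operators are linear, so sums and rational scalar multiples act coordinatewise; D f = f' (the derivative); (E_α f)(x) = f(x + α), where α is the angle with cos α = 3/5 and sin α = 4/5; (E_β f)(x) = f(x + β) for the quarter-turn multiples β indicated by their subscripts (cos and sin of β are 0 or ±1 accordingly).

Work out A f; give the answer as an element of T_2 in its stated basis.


E_3pi/2 f = (5/2)cos x + (4/3)cos 2x
D f = -(5/2)cos x + (8/3)sin 2x
E_alpha f = -2cos x - (3/2)sin x + (28/75)cos 2x + (32/25)sin 2x
(E_3pi/2 + D + E_alpha) f = -2cos x - (3/2)sin x + (128/75)cos 2x + (296/75)sin 2x
(-3(E_3pi/2 + D + E_alpha)) f = 6cos x + (9/2)sin x - (128/25)cos 2x - (296/25)sin 2x

the image equals g(x) = 6cos x + (9/2)sin x - (128/25)cos 2x - (296/25)sin 2x


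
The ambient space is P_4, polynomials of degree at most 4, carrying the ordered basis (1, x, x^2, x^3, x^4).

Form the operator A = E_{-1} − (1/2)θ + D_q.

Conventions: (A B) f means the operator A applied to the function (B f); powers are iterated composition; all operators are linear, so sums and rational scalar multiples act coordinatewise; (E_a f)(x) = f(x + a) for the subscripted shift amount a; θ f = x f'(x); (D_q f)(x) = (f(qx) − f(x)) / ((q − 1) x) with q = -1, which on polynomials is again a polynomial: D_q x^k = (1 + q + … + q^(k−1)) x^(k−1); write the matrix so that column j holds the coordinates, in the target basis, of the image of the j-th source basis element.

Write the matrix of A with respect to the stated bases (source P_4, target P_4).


image of 1: 1
image of x: (1/2)x
image of x^2: -2x + 1
image of x^3: -(1/2)x^3 - 2x^2 + 3x - 1
image of x^4: -x^4 - 4x^3 + 6x^2 - 4x + 1
each image's coordinates form column j of the matrix

the matrix is [[1, 0, 1, -1, 1]; [0, 1/2, -2, 3, -4]; [0, 0, 0, -2, 6]; [0, 0, 0, -1/2, -4]; [0, 0, 0, 0, -1]] (rows listed top to bottom)


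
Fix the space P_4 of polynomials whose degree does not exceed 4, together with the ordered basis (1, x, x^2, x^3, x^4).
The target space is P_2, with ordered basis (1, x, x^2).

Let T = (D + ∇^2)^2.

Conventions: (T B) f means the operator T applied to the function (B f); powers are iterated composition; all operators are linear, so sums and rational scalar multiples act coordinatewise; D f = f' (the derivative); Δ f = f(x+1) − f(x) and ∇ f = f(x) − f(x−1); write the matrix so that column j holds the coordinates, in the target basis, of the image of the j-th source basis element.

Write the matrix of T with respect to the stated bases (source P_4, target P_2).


the matrix is [[0, 0, 2, 12, -24]; [0, 0, 0, 6, 48]; [0, 0, 0, 0, 12]] (rows listed top to bottom)

image of 1: 0
image of x: 0
image of x^2: 2
image of x^3: 6x + 12
image of x^4: 12x^2 + 48x - 24
each image's coordinates form column j of the matrix


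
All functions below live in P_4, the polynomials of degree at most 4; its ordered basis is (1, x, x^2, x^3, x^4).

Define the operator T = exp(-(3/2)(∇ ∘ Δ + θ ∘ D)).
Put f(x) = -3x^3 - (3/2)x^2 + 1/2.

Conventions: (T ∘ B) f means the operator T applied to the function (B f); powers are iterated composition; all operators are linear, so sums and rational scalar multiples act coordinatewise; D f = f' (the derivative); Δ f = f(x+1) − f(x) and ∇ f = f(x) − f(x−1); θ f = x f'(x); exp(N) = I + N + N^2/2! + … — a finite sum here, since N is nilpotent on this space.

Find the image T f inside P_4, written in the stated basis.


the result is g(x) = -3x^3 + (51/2)x^2 - 9x - 71/2

order-1 term: 27x^2 + (63/2)x + 9/2
order-2 term: -(81/2)x - 81/2
the series for exp(-(3/2)(∇ ∘ Δ + θ ∘ D)) f terminates at order 2
exp(-(3/2)(∇ ∘ Δ + θ ∘ D)) f = -3x^3 + (51/2)x^2 - 9x - 71/2


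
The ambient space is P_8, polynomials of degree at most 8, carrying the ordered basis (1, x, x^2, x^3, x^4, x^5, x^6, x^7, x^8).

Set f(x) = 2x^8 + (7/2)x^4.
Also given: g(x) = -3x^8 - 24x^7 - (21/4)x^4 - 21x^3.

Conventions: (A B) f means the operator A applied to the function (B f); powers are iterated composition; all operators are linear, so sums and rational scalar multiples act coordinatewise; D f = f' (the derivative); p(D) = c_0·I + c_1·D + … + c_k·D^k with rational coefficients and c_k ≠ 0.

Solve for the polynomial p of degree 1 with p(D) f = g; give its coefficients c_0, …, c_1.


D^0 f = 2x^8 + (7/2)x^4
D^1 f = 16x^7 + 14x^3
matching coefficients of g against c_0 f + c_1 Df + … from the top degree down determines the c_i
solution: c_0 = -3/2, c_1 = -3/2

c_0 = -3/2, c_1 = -3/2


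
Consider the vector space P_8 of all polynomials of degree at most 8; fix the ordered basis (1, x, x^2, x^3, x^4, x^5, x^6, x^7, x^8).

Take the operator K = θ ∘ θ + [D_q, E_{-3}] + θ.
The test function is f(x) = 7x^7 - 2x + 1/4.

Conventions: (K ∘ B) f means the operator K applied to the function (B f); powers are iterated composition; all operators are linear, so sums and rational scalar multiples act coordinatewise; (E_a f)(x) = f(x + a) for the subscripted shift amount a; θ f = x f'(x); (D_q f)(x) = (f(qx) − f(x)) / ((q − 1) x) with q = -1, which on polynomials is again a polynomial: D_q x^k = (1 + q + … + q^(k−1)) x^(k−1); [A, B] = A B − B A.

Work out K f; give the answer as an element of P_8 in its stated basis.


θ f = 49x^7 - 2x
θ θ f = 343x^7 - 2x
E_{-3} f = 7x^7 - 147x^6 + 1323x^5 - 6615x^4 + 19845x^3 - 35721x^2 + 35719x - 61211/4
D_q E_{-3} f = 7x^6 + 1323x^4 + 19845x^2 + 35719
D_q f = 7x^6 - 2
E_{-3} D_q f = 7x^6 - 126x^5 + 945x^4 - 3780x^3 + 8505x^2 - 10206x + 5101
[D_q, E_{-3}] f = 126x^5 + 378x^4 + 3780x^3 + 11340x^2 + 10206x + 30618
θ f = 49x^7 - 2x
(θ ∘ θ + [D_q, E_{-3}] + θ) f = 392x^7 + 126x^5 + 378x^4 + 3780x^3 + 11340x^2 + 10202x + 30618

the result is g(x) = 392x^7 + 126x^5 + 378x^4 + 3780x^3 + 11340x^2 + 10202x + 30618


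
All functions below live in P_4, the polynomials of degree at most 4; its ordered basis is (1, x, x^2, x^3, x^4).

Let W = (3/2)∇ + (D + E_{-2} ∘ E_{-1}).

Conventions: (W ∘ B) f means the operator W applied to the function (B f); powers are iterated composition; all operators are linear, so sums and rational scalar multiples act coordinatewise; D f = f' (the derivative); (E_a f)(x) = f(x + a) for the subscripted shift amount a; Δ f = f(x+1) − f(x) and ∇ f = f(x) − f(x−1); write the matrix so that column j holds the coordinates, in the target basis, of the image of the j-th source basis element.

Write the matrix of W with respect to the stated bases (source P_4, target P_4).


the matrix is [[1, -1/2, 15/2, -51/2, 159/2]; [0, 1, -1, 45/2, -102]; [0, 0, 1, -3/2, 45]; [0, 0, 0, 1, -2]; [0, 0, 0, 0, 1]] (rows listed top to bottom)

image of 1: 1
image of x: x - 1/2
image of x^2: x^2 - x + 15/2
image of x^3: x^3 - (3/2)x^2 + (45/2)x - 51/2
image of x^4: x^4 - 2x^3 + 45x^2 - 102x + 159/2
each image's coordinates form column j of the matrix


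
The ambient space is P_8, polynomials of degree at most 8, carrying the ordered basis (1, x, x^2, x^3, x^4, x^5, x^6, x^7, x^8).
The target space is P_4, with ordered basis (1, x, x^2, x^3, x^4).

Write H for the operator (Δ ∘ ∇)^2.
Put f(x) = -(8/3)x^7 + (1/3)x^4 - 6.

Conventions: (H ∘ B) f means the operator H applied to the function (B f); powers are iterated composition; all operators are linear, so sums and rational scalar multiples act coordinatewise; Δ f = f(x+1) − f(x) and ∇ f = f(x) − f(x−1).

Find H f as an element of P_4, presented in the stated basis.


∇ f = -(56/3)x^6 + 56x^5 - (280/3)x^4 + (284/3)x^3 - 58x^2 + 20x - 3
Δ ∇ f = -112x^5 - (560/3)x^3 + 4x^2 - (112/3)x + 2/3
∇ (Δ ∘ ∇) f = -560x^4 + 1120x^3 - 1680x^2 + 1128x - 340
Δ ∇ (Δ ∘ ∇) f = -2240x^3 - 2240x + 8

g(x) = -2240x^3 - 2240x + 8


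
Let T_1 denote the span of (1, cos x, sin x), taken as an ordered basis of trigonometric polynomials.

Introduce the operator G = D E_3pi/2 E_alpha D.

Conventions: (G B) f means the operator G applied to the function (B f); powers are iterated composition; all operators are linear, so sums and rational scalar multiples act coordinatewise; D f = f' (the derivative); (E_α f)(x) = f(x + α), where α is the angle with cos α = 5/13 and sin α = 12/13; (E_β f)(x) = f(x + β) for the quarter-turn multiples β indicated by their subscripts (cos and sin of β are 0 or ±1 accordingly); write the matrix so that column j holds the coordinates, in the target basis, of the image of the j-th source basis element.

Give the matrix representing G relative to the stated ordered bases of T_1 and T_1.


image of 1: 0
image of cos x: -(12/13)cos x - (5/13)sin x
image of sin x: (5/13)cos x - (12/13)sin x
each image's coordinates form column j of the matrix

the matrix is [[0, 0, 0]; [0, -12/13, 5/13]; [0, -5/13, -12/13]] (rows listed top to bottom)


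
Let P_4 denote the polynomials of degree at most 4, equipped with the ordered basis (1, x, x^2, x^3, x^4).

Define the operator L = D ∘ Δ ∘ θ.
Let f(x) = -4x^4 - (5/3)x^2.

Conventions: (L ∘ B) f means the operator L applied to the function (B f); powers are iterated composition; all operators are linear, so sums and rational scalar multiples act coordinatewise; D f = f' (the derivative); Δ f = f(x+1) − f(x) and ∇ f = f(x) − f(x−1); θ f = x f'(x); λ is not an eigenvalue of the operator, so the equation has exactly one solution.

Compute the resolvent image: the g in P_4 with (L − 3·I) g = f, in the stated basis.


g(x) = (4/3)x^4 + (197/9)x^2 + (64/3)x + 980/27

write g with unknown coordinates in the stated basis and equate coefficients in (L − 3·I) g = f
solving from the highest basis element down gives g = (4/3)x^4 + (197/9)x^2 + (64/3)x + 980/27
check: L g = 64x^2 + 64x + 980/9
so L g − 3·g = -4x^4 - (5/3)x^2 = f ✓


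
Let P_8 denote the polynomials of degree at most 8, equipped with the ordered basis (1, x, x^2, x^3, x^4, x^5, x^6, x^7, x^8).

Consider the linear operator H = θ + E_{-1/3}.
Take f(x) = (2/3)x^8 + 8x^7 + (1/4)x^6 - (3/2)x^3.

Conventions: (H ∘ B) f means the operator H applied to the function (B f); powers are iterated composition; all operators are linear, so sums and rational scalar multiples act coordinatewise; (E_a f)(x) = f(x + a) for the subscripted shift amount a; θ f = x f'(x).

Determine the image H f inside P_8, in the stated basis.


the result is g(x) = 6x^8 + (560/9)x^7 - (1603/108)x^6 + (2719/162)x^5 - (9115/972)x^4 - (2101/729)x^3 + (7703/8748)x^2 - (2833/6561)x + 4121/78732

θ f = (16/3)x^8 + 56x^7 + (3/2)x^6 - (9/2)x^3
E_{-1/3} f = (2/3)x^8 + (56/9)x^7 - (1765/108)x^6 + (2719/162)x^5 - (9115/972)x^4 + (2359/1458)x^3 + (7703/8748)x^2 - (2833/6561)x + 4121/78732
(θ + E_{-1/3}) f = 6x^8 + (560/9)x^7 - (1603/108)x^6 + (2719/162)x^5 - (9115/972)x^4 - (2101/729)x^3 + (7703/8748)x^2 - (2833/6561)x + 4121/78732


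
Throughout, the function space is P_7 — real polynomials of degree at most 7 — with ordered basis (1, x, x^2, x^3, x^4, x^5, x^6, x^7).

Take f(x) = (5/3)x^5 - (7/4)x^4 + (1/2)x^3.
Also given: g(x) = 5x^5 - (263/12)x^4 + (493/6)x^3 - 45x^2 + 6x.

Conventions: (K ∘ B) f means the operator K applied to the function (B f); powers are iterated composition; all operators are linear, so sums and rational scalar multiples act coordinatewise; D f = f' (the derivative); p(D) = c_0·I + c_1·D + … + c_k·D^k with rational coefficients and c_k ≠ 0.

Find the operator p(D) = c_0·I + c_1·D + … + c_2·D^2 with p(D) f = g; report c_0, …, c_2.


D^0 f = (5/3)x^5 - (7/4)x^4 + (1/2)x^3
D^1 f = (25/3)x^4 - 7x^3 + (3/2)x^2
D^2 f = (100/3)x^3 - 21x^2 + 3x
matching coefficients of g against c_0 f + c_1 Df + … from the top degree down determines the c_i
solution: c_0 = 3, c_1 = -2, c_2 = 2

c_0 = 3, c_1 = -2, c_2 = 2


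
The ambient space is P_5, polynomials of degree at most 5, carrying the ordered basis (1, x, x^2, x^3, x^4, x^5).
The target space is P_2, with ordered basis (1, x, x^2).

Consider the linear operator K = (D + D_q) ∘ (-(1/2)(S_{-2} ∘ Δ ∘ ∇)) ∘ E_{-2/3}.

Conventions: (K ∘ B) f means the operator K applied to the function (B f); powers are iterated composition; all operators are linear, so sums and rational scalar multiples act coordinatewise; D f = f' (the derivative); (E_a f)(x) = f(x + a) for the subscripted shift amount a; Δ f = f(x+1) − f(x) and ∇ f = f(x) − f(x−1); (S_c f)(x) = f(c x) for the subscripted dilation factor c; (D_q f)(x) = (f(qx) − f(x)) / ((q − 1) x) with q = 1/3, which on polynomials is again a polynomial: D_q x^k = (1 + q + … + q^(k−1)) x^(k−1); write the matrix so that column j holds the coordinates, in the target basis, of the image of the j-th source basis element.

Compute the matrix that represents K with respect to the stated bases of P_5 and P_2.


the matrix is [[0, 0, 0, 12, -32, 220/3]; [0, 0, 0, 0, -80, 800/3]; [0, 0, 0, 0, 0, 3200/9]] (rows listed top to bottom)

image of 1: 0
image of x: 0
image of x^2: 0
image of x^3: 12
image of x^4: -80x - 32
image of x^5: (3200/9)x^2 + (800/3)x + 220/3
each image's coordinates form column j of the matrix


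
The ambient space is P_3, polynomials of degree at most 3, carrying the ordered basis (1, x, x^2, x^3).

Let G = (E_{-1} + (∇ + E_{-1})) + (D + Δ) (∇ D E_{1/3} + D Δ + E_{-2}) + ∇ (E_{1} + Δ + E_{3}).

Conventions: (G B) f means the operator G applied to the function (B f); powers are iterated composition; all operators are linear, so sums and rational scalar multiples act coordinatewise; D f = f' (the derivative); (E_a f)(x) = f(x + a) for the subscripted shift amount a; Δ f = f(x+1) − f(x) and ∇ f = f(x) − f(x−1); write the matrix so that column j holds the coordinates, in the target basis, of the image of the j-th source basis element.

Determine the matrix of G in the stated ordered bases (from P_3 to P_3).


image of 1: 2
image of x: 2x + 3
image of x^2: 2x^2 + 6x + 2
image of x^3: 2x^3 + 9x^2 + 6x + 62
each image's coordinates form column j of the matrix

the matrix is [[2, 3, 2, 62]; [0, 2, 6, 6]; [0, 0, 2, 9]; [0, 0, 0, 2]] (rows listed top to bottom)


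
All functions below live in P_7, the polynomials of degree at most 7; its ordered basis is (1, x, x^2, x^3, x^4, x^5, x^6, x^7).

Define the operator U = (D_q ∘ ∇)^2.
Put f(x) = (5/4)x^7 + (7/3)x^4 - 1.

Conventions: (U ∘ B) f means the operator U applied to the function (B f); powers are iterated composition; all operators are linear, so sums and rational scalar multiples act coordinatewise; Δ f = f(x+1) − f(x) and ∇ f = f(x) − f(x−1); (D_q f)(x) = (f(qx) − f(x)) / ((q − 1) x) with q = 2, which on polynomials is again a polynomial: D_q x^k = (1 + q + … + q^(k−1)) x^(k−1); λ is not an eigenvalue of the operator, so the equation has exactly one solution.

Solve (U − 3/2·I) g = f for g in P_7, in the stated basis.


g(x) = -(5/6)x^7 - (14/9)x^4 - 18375x^3 + (81830/3)x^2 - 16485x + 101560/27

write g with unknown coordinates in the stated basis and equate coefficients in (U − 3/2·I) g = f
solving from the highest basis element down gives g = -(5/6)x^7 - (14/9)x^4 - 18375x^3 + (81830/3)x^2 - 16485x + 101560/27
check: U g = -(55125/2)x^3 + 40915x^2 - (49455/2)x + 50771/9
so U g − 3/2·g = (5/4)x^7 + (7/3)x^4 - 1 = f ✓


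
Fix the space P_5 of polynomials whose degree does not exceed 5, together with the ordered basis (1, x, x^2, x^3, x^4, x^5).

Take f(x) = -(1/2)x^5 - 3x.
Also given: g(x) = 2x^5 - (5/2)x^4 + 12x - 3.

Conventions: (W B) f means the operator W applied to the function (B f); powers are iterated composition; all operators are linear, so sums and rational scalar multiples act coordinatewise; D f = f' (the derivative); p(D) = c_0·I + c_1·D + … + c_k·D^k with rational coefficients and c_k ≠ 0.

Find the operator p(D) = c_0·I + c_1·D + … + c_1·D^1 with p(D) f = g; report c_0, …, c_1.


D^0 f = -(1/2)x^5 - 3x
D^1 f = -(5/2)x^4 - 3
matching coefficients of g against c_0 f + c_1 Df + … from the top degree down determines the c_i
solution: c_0 = -4, c_1 = 1

p(D) = -4·I + D, i.e. c_0 = -4, c_1 = 1


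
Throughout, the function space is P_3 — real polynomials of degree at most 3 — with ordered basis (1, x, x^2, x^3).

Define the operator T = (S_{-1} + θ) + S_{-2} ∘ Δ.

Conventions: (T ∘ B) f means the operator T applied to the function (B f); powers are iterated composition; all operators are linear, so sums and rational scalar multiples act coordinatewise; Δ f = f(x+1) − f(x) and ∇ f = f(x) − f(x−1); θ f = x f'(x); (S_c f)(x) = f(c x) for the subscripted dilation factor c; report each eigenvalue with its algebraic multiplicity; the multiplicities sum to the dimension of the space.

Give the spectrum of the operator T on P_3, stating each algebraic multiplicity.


image of 1: 1
image of x: 1
image of x^2: 3x^2 - 4x + 1
image of x^3: 2x^3 + 12x^2 - 6x + 1
the matrix is upper triangular; its diagonal is (1, 0, 3, 2)
for a triangular matrix the eigenvalues are the diagonal entries, with algebraic multiplicity their repetition count

λ = 0 (multiplicity 1), λ = 1 (multiplicity 1), λ = 2 (multiplicity 1), λ = 3 (multiplicity 1)


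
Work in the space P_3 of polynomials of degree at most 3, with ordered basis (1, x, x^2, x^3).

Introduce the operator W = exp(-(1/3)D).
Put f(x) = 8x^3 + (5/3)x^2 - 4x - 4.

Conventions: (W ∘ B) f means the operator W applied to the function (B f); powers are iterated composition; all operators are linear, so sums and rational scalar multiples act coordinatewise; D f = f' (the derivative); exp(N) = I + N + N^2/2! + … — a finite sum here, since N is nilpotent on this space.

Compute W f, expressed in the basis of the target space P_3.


order-1 term: -8x^2 - (10/9)x + 4/3
order-2 term: (8/3)x + 5/27
order-3 term: -8/27
the series for exp(-(1/3)D) f terminates at order 3
exp(-(1/3)D) f = 8x^3 - (19/3)x^2 - (22/9)x - 25/9

the image equals g(x) = 8x^3 - (19/3)x^2 - (22/9)x - 25/9


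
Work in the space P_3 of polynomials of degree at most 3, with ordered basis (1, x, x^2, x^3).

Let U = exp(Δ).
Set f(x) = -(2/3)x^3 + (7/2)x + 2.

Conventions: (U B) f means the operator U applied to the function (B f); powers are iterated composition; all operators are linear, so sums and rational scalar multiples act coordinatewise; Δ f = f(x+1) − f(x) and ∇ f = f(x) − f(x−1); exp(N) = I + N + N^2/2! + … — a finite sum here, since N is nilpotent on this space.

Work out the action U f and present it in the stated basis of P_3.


the image equals g(x) = -(2/3)x^3 - 2x^2 - (1/2)x + 13/6

order-1 term: -2x^2 - 2x + 17/6
order-2 term: -2x - 2
order-3 term: -2/3
the series for exp(Δ) f terminates at order 3
exp(Δ) f = -(2/3)x^3 - 2x^2 - (1/2)x + 13/6


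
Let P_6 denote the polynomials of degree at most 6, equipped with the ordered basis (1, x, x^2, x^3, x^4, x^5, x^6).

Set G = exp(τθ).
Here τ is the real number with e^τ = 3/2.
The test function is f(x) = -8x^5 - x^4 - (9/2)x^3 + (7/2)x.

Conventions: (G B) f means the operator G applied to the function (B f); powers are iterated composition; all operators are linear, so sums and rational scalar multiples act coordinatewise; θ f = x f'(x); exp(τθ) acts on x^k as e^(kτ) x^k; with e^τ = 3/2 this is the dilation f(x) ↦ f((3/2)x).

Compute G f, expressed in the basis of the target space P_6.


g(x) = -(243/4)x^5 - (81/16)x^4 - (243/16)x^3 + (21/4)x

exp(τθ) x^k = e^(kτ) x^k; with e^τ = 3/2 this sends x^k to (3/2)^k x^k
x ↦ 3/2 x
x^3 ↦ 27/8 x^3
x^4 ↦ 81/16 x^4
x^5 ↦ 243/32 x^5
applying this coordinatewise to f: exp(τθ) f = -(243/4)x^5 - (81/16)x^4 - (243/16)x^3 + (21/4)x


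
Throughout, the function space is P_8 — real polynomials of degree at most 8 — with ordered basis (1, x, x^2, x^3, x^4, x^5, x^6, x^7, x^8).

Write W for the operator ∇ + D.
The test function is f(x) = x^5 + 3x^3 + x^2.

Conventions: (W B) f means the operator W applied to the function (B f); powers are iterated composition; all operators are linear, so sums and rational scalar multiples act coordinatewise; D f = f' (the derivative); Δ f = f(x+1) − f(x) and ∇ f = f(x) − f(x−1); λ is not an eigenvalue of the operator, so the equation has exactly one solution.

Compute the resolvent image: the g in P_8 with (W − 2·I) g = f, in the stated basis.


g(x) = -(1/2)x^5 - (5/2)x^4 - 9x^3 - (45/2)x^2 - (141/4)x - 55/2

write g with unknown coordinates in the stated basis and equate coefficients in (W − 2·I) g = f
solving from the highest basis element down gives g = -(1/2)x^5 - (5/2)x^4 - 9x^3 - (45/2)x^2 - (141/4)x - 55/2
check: W g = -5x^4 - 15x^3 - 44x^2 - (141/2)x - 55
so W g − 2·g = x^5 + 3x^3 + x^2 = f ✓


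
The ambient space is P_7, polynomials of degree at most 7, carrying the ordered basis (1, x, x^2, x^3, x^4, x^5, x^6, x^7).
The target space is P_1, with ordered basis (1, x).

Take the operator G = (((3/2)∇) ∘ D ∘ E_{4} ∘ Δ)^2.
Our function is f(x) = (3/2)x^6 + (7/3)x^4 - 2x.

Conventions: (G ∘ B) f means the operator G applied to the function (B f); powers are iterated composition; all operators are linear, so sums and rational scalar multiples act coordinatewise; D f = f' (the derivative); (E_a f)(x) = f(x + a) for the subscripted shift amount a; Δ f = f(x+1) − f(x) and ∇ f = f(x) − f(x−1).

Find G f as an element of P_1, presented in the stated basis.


Δ f = 9x^5 + (45/2)x^4 + (118/3)x^3 + (73/2)x^2 + (55/3)x + 11/6
E_{4} Δ f = 9x^5 + (405/2)x^4 + (5518/3)x^3 + (16857/2)x^2 + (58435/3)x + 36305/2
D (E_{4} ∘ Δ) f = 45x^4 + 810x^3 + 5518x^2 + 16857x + 58435/3
∇ D (E_{4} ∘ Δ) f = 180x^3 + 2160x^2 + 8786x + 12104
((3/2)∇) D (E_{4} ∘ Δ) f = 270x^3 + 3240x^2 + 13179x + 18156
Δ (((3/2)∇) ∘ D ∘ E_{4} ∘ Δ) f = 810x^2 + 7290x + 16689
E_{4} Δ (((3/2)∇) ∘ D ∘ E_{4} ∘ Δ) f = 810x^2 + 13770x + 58809
D (E_{4} ∘ Δ) (((3/2)∇) ∘ D ∘ E_{4} ∘ Δ) f = 1620x + 13770
∇ D (E_{4} ∘ Δ) (((3/2)∇) ∘ D ∘ E_{4} ∘ Δ) f = 1620
((3/2)∇) D (E_{4} ∘ Δ) (((3/2)∇) ∘ D ∘ E_{4} ∘ Δ) f = 2430

the image equals g(x) = 2430


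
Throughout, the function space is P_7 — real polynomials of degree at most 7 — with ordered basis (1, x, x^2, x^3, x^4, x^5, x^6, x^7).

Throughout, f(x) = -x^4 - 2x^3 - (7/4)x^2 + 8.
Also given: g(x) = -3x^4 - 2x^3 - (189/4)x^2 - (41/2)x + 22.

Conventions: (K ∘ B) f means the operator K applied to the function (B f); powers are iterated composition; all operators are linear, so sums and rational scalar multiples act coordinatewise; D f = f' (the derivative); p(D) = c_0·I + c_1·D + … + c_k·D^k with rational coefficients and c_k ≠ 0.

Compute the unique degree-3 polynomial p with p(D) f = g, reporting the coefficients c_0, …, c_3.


D^0 f = -x^4 - 2x^3 - (7/4)x^2 + 8
D^1 f = -4x^3 - 6x^2 - (7/2)x
D^2 f = -12x^2 - 12x - 7/2
D^3 f = -24x - 12
matching coefficients of g against c_0 f + c_1 Df + … from the top degree down determines the c_i
solution: c_0 = 3, c_1 = -1, c_2 = 4, c_3 = -1

c_0 = 3, c_1 = -1, c_2 = 4, c_3 = -1
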